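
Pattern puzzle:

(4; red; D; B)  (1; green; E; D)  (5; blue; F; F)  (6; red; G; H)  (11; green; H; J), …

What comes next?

(17; blue; I; L)

First entry — each term is the sum of the two before it: 4, 1, 5, 6, 11 → 17.
Colour: repeats red → green → blue, so red, green, blue, red, green → blue.
First letter: letters move forward 1 place in the alphabet, so D, E, F, G, H → I.
For the second letter, letters move forward 2 places in the alphabet: B, D, F, H, J → L.
Combining the parts gives (17; blue; I; L).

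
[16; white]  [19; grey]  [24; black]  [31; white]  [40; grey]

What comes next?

[51; black]

First coordinate — differences are 3, 5, 7, … (increasing by 2 each time): 16, 19, 24, 31, 40 → 51.
Shade: repeats white → grey → black; white, grey, black, white, grey → black.
So the next tuple is [51; black].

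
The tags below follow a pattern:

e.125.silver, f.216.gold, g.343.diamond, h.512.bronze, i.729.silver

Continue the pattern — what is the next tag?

For the letter, letters move forward 1 place in the alphabet: e, f, g, h, i → j.
Second component: 125, 216, 343, 512, 729 → 1000 (perfect cubes: 5³, 6³, 7³, …).
Rank: repeats silver → gold → diamond → bronze, so silver, gold, diamond, bronze, silver → gold.
Combining the parts gives j.1000.gold.

j.1000.gold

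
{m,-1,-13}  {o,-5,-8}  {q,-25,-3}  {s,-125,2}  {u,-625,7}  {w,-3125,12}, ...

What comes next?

{y,-15625,17}

Letter: m, o, q, s, u, w → y (letters move forward 2 places in the alphabet).
Second entry — ×5 each step: -1, -5, -25, -125, -625, -3125 → -15625.
Third entry goes -13, -8, -3, 2, 7, 12 → 17 (+5 each step).
So the next element is {y,-15625,17}.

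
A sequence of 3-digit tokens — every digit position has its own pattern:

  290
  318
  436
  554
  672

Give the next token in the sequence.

790

For the first digit, +1 each step, mod 10: 2, 3, 4, 5, 6 → 7.
Second digit: +2 each step, mod 10, so 9, 1, 3, 5, 7 → 9.
Third digit — −2 each step, mod 10: 0, 8, 6, 4, 2 → 0.
So the next token is 790.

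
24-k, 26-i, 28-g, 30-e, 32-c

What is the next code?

For the first component, +2 each step: 24, 26, 28, 30, 32 → 34.
Letter: letters move back 2 places in the alphabet, so k, i, g, e, c → a.
Putting it together: 34-a.

34-a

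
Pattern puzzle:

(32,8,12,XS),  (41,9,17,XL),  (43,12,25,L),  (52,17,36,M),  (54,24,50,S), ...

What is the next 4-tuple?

(63,33,67,XS)

First part: 32, 41, 43, 52, 54 → 63 (alternating steps +9, +2, +9, +2, …).
Second part goes 8, 9, 12, 17, 24 → 33 (differences are 1, 3, 5, … (increasing by 2 each time)).
Third part: differences are 5, 8, 11, … (increasing by 3 each time), so 12, 17, 25, 36, 50 → 67.
Size — runs backward through clothing sizes XS→XL: XS, XL, L, M, S → XS.
Putting it together: (63,33,67,XS).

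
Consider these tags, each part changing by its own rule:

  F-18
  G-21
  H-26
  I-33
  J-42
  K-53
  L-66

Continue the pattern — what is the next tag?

M-81

Letter: letters move forward 1 place in the alphabet, so F, G, H, I, J, K, L → M.
For the second component, differences are 3, 5, 7, … (increasing by 2 each time): 18, 21, 26, 33, 42, 53, 66 → 81.
So the next tag is M-81.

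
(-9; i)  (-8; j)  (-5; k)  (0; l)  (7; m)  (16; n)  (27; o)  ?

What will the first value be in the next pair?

For the first value, differences are 1, 3, 5, … (increasing by 2 each time): -9, -8, -5, 0, 7, 16, 27 → 40.
For the letter, letters move forward 1 place in the alphabet: i, j, k, l, m, n, o → p.

40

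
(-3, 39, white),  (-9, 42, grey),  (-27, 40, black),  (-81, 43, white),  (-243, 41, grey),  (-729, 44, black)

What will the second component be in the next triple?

Second component: alternating steps +3, −2, +3, −2, …, so 39, 42, 40, 43, 41, 44 → 42.

42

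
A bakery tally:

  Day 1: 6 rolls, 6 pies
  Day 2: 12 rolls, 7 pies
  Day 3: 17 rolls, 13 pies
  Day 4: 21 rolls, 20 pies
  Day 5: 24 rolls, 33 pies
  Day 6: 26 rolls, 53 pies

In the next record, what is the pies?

Pies goes 6, 7, 13, 20, 33, 53 → 86 (each term is the sum of the two before it).

86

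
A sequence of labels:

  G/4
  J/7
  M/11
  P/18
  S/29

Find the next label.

V/47

Letter: letters move forward 3 places in the alphabet, so G, J, M, P, S → V.
Second component — each term is the sum of the two before it: 4, 7, 11, 18, 29 → 47.
So the next label is V/47.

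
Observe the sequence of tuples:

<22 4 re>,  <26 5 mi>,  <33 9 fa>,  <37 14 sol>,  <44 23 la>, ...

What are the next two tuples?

First part: alternating steps +4, +7, +4, +7, …; 22, 26, 33, 37, 44 → 48 → 55.
Second part goes 4, 5, 9, 14, 23 → 37 → 60 (each term is the sum of the two before it).
Note: re, mi, fa, sol, la → ti → do (runs through the solfège scale do→ti).
Putting the parts together: <48 37 ti> and then <55 60 do>.

<48 37 ti>, <55 60 do>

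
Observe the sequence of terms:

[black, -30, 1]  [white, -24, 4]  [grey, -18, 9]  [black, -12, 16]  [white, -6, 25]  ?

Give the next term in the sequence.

Shade — repeats black → white → grey: black, white, grey, black, white → grey.
Second value: -30, -24, -18, -12, -6 → 0 (+6 each step).
Third value: perfect squares: 1², 2², 3², …, so 1, 4, 9, 16, 25 → 36.
Combining the parts gives [grey, 0, 36].

[grey, 0, 36]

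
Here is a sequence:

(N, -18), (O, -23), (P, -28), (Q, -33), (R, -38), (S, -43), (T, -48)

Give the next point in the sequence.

For the letter, letters move forward 1 place in the alphabet: N, O, P, Q, R, S, T → U.
For the second slot, −5 each step: -18, -23, -28, -33, -38, -43, -48 → -53.
Combining the parts gives (U, -53).

(U, -53)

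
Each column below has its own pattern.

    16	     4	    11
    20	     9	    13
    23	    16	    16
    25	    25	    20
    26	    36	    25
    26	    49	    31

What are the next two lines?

For the first component, differences are 4, 3, 2, … (decreasing by 1 each time): 16, 20, 23, 25, 26, 26 → 25 → 23.
Second component — perfect squares: 2², 3², 4², …: 4, 9, 16, 25, 36, 49 → 64 → 81.
Third component — differences are 2, 3, 4, … (increasing by 1 each time): 11, 13, 16, 20, 25, 31 → 38 → 46.
So the next two lines are 25  64  38 and 23  81  46.

25  64  38; 23  81  46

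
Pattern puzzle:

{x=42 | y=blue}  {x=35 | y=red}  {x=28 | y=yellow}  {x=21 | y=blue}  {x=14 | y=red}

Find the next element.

{x=7 | y=yellow}

For the x, −7 each step: 42, 35, 28, 21, 14 → 7.
Y: repeats blue → red → yellow; blue, red, yellow, blue, red → yellow.
Putting it together: {x=7 | y=yellow}.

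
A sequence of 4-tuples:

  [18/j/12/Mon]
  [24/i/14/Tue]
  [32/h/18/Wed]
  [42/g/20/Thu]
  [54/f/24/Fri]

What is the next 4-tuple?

[68/e/26/Sat]

First slot — differences are 6, 8, 10, … (increasing by 2 each time): 18, 24, 32, 42, 54 → 68.
Letter: letters move back 1 place in the alphabet, so j, i, h, g, f → e.
For the third slot, alternating steps +2, +4, +2, +4, …: 12, 14, 18, 20, 24 → 26.
For the day, runs through the weekdays Mon→Sun: Mon, Tue, Wed, Thu, Fri → Sat.
So the next 4-tuple is [68/e/26/Sat].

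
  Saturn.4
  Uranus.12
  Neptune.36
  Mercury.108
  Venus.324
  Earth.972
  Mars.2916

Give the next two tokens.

Planet — runs through the planets Mercury→Neptune: Saturn, Uranus, Neptune, Mercury, Venus, Earth, Mars → Jupiter → Saturn.
Second component — ×3 each step: 4, 12, 36, 108, 324, 972, 2916 → 8748 → 26244.
So the next two tokens are Jupiter.8748 and Saturn.26244.

Jupiter.8748, Saturn.26244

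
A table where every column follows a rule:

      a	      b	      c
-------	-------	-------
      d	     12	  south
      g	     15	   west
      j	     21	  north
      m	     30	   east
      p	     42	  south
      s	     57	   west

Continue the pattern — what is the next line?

v  75  north

Column a: letters move forward 3 places in the alphabet, so d, g, j, m, p, s → v.
Column b: differences are 3, 6, 9, … (increasing by 3 each time), so 12, 15, 21, 30, 42, 57 → 75.
For the column c, repeats south → west → north → east: south, west, north, east, south, west → north.
Putting it together: v  75  north.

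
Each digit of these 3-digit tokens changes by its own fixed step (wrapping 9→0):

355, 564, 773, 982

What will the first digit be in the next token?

1

First digit: 3, 5, 7, 9 → 1 (+2 each step, mod 10).
Second digit goes 5, 6, 7, 8 → 9 (+1 each step, mod 10).
Third digit — −1 each step, mod 10: 5, 4, 3, 2 → 1.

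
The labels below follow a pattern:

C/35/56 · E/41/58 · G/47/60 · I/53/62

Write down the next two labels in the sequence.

K/59/64, M/65/66

For the letter, letters move forward 2 places in the alphabet: C, E, G, I → K → M.
For the second component, +6 each step: 35, 41, 47, 53 → 59 → 65.
Third component goes 56, 58, 60, 62 → 64 → 66 (+2 each step).
So the next two labels are K/59/64 and M/65/66.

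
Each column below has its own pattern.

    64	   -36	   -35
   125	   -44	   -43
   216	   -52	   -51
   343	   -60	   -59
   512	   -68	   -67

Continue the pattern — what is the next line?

729  -76  -75

First component — perfect cubes: 4³, 5³, 6³, …: 64, 125, 216, 343, 512 → 729.
Second component: −8 each step, so -36, -44, -52, -60, -68 → -76.
Third component goes -35, -43, -51, -59, -67 → -75 (always 1 more than the second component).
Combining the parts gives 729  -76  -75.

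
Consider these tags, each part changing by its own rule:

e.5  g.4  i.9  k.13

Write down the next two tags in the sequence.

m.22 then o.35

Letter: letters move forward 2 places in the alphabet, so e, g, i, k → m → o.
Second component: each term is the sum of the two before it; 5, 4, 9, 13 → 22 → 35.
So the next two tags are m.22 and o.35.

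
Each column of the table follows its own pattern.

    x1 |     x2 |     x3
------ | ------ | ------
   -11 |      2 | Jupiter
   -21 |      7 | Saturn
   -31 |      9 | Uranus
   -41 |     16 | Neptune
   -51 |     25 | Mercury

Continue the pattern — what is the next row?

For the column x1, −10 each step: -11, -21, -31, -41, -51 → -61.
Column x2: each term is the sum of the two before it; 2, 7, 9, 16, 25 → 41.
Column x3: runs through the planets Mercury→Neptune, so Jupiter, Saturn, Uranus, Neptune, Mercury → Venus.
So the next row is -61  41  Venus.

-61  41  Venus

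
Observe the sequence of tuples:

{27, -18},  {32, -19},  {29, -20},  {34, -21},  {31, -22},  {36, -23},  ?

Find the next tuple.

First value — alternating steps +5, −3, +5, −3, …: 27, 32, 29, 34, 31, 36 → 33.
Second value: -18, -19, -20, -21, -22, -23 → -24 (−1 each step).
So the next tuple is {33, -24}.

{33, -24}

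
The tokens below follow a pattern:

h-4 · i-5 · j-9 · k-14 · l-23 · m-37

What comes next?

Letter: letters move forward 1 place in the alphabet, so h, i, j, k, l, m → n.
For the second component, each term is the sum of the two before it: 4, 5, 9, 14, 23, 37 → 60.
Combining the parts gives n-60.

n-60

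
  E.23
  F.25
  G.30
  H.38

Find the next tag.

Letter: E, F, G, H → I (letters move forward 1 place in the alphabet).
For the second component, differences are 2, 5, 8, … (increasing by 3 each time): 23, 25, 30, 38 → 49.
So the next tag is I.49.

I.49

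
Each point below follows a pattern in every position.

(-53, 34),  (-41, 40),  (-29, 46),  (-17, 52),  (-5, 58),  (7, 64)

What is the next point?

(19, 70)

For the first entry, +12 each step: -53, -41, -29, -17, -5, 7 → 19.
For the second entry, +6 each step: 34, 40, 46, 52, 58, 64 → 70.
Putting it together: (19, 70).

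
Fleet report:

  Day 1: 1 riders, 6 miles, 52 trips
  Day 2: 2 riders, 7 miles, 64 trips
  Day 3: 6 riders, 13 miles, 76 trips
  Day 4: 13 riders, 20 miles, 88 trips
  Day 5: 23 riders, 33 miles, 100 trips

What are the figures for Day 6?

36 riders, 53 miles, 112 trips

For the riders, differences are 1, 4, 7, … (increasing by 3 each time): 1, 2, 6, 13, 23 → 36.
Miles: each term is the sum of the two before it, so 6, 7, 13, 20, 33 → 53.
For the trips, +12 each step: 52, 64, 76, 88, 100 → 112.
Putting it together: 36 riders, 53 miles, 112 trips.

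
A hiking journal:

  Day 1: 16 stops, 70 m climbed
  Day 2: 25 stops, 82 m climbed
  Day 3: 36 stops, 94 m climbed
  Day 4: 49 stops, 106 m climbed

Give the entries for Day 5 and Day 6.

64 stops, 118 m climbed; 81 stops, 130 m climbed

Stops: 16, 25, 36, 49 → 64 → 81 (perfect squares: 4², 5², 6², …).
M climbed: +12 each step, so 70, 82, 94, 106 → 118 → 130.
So the next two records are 64 stops, 118 m climbed and 81 stops, 130 m climbed.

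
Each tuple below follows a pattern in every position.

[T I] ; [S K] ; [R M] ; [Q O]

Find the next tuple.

[P Q]

For the first letter, letters move back 1 place in the alphabet: T, S, R, Q → P.
Second letter: letters move forward 2 places in the alphabet; I, K, M, O → Q.
So the next tuple is [P Q].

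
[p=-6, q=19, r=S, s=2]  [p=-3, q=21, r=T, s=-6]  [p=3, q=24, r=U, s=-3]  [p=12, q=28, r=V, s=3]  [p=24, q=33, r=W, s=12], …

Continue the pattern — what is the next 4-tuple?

[p=39, q=39, r=X, s=24]

For the p, differences are 3, 6, 9, … (increasing by 3 each time): -6, -3, 3, 12, 24 → 39.
For the q, differences are 2, 3, 4, … (increasing by 1 each time): 19, 21, 24, 28, 33 → 39.
For the r, letters move forward 1 place in the alphabet: S, T, U, V, W → X.
For the s, always the previous value of the p: 2, -6, -3, 3, 12 → 24.
So the next 4-tuple is [p=39, q=39, r=X, s=24].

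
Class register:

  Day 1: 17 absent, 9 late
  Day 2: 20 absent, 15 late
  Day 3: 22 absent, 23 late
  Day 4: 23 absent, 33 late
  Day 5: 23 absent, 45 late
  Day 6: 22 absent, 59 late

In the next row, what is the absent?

20

Absent goes 17, 20, 22, 23, 23, 22 → 20 (differences are 3, 2, 1, … (decreasing by 1 each time)).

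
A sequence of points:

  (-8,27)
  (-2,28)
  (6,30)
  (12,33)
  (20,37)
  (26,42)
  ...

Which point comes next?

(34,48)

First part goes -8, -2, 6, 12, 20, 26 → 34 (alternating steps +6, +8, +6, +8, …).
Second part: 27, 28, 30, 33, 37, 42 → 48 (differences are 1, 2, 3, … (increasing by 1 each time)).
So the next point is (34,48).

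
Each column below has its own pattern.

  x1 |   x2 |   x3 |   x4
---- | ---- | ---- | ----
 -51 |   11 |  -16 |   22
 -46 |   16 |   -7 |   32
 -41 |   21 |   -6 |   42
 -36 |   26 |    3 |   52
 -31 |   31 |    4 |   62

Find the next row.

For the column x1, +5 each step: -51, -46, -41, -36, -31 → -26.
Column x2 — +5 each step: 11, 16, 21, 26, 31 → 36.
Column x3: alternating steps +9, +1, +9, +1, …; -16, -7, -6, 3, 4 → 13.
Column x4: 22, 32, 42, 52, 62 → 72 (always 2 × the column x2).
So the next row is -26  36  13  72.

-26  36  13  72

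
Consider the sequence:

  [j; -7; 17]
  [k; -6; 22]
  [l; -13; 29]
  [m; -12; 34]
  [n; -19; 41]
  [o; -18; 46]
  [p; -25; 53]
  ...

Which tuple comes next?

Letter: j, k, l, m, n, o, p → q (letters move forward 1 place in the alphabet).
Second part: alternating steps +1, −7, +1, −7, …; -7, -6, -13, -12, -19, -18, -25 → -24.
Third part — alternating steps +5, +7, +5, +7, …: 17, 22, 29, 34, 41, 46, 53 → 58.
Combining the parts gives [q; -24; 58].

[q; -24; 58]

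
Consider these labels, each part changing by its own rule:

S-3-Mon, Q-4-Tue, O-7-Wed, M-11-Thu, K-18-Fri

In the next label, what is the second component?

29

Letter goes S, Q, O, M, K → I (letters move back 2 places in the alphabet).
Second component: each term is the sum of the two before it, so 3, 4, 7, 11, 18 → 29.
Day goes Mon, Tue, Wed, Thu, Fri → Sat (runs through the weekdays Mon→Sun).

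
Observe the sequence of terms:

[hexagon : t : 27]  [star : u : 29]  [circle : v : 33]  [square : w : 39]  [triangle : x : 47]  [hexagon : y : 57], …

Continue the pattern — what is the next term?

Shape: hexagon, star, circle, square, triangle, hexagon → star (repeats hexagon → star → circle → square → triangle).
Letter: letters move forward 1 place in the alphabet; t, u, v, w, x, y → z.
Third coordinate goes 27, 29, 33, 39, 47, 57 → 69 (differences are 2, 4, 6, … (increasing by 2 each time)).
Combining the parts gives [star : z : 69].

[star : z : 69]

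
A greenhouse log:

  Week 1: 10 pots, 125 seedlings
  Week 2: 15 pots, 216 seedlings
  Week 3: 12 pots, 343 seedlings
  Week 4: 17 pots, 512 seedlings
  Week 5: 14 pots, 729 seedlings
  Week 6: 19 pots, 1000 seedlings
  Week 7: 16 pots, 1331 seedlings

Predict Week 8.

21 pots, 1728 seedlings

Pots: 10, 15, 12, 17, 14, 19, 16 → 21 (alternating steps +5, −3, +5, −3, …).
For the seedlings, perfect cubes: 5³, 6³, 7³, …: 125, 216, 343, 512, 729, 1000, 1331 → 1728.
Combining the parts gives 21 pots, 1728 seedlings.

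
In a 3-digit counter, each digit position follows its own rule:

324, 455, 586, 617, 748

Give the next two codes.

First digit: +1 each step, mod 10; 3, 4, 5, 6, 7 → 8 → 9.
Second digit goes 2, 5, 8, 1, 4 → 7 → 0 (+3 each step, mod 10).
Third digit — +1 each step, mod 10: 4, 5, 6, 7, 8 → 9 → 0.
So the next two codes are 879 and 900.

879, 900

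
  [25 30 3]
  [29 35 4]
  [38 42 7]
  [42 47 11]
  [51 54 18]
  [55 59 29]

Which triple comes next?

First slot — alternating steps +4, +9, +4, +9, …: 25, 29, 38, 42, 51, 55 → 64.
Second slot: alternating steps +5, +7, +5, +7, …; 30, 35, 42, 47, 54, 59 → 66.
For the third slot, each term is the sum of the two before it: 3, 4, 7, 11, 18, 29 → 47.
Putting it together: [64 66 47].

[64 66 47]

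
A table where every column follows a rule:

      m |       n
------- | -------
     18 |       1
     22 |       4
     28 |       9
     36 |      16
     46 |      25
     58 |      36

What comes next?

For the column m, differences are 4, 6, 8, … (increasing by 2 each time): 18, 22, 28, 36, 46, 58 → 72.
Column n — perfect squares: 1², 2², 3², …: 1, 4, 9, 16, 25, 36 → 49.
So the next row is 72  49.

72  49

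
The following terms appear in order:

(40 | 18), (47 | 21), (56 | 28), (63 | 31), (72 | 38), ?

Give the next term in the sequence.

First value: alternating steps +7, +9, +7, +9, …, so 40, 47, 56, 63, 72 → 79.
Second value: alternating steps +3, +7, +3, +7, …, so 18, 21, 28, 31, 38 → 41.
Putting it together: (79 | 41).

(79 | 41)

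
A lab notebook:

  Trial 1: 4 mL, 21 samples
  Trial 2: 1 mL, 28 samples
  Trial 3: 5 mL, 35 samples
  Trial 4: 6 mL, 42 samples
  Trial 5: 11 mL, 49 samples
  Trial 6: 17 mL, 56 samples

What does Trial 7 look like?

28 mL, 63 samples

ML: each term is the sum of the two before it, so 4, 1, 5, 6, 11, 17 → 28.
Samples: +7 each step; 21, 28, 35, 42, 49, 56 → 63.
So the next line is 28 mL, 63 samples.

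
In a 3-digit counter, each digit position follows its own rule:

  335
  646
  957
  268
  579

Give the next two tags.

880 then 191

First digit: 3, 6, 9, 2, 5 → 8 → 1 (+3 each step, mod 10).
Second digit: 3, 4, 5, 6, 7 → 8 → 9 (+1 each step, mod 10).
Third digit — +1 each step, mod 10: 5, 6, 7, 8, 9 → 0 → 1.
Putting the parts together: 880 and then 191.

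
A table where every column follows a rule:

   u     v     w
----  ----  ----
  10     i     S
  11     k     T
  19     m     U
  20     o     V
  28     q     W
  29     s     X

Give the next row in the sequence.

Column u — alternating steps +1, +8, +1, +8, …: 10, 11, 19, 20, 28, 29 → 37.
For the column v, letters move forward 2 places in the alphabet: i, k, m, o, q, s → u.
Column w: letters move forward 1 place in the alphabet, so S, T, U, V, W, X → Y.
So the next row is 37  u  Y.

37  u  Y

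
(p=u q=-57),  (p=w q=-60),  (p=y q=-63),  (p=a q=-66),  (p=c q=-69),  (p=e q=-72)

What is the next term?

(p=g q=-75)

P — letters move forward 2 places in the alphabet, wrapping Z→A: u, w, y, a, c, e → g.
For the q, −3 each step: -57, -60, -63, -66, -69, -72 → -75.
Combining the parts gives (p=g q=-75).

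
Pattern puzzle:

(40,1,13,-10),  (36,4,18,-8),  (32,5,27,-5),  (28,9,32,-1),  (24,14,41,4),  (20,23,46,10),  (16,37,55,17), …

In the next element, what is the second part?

60

First part: −4 each step; 40, 36, 32, 28, 24, 20, 16 → 12.
Second part: 1, 4, 5, 9, 14, 23, 37 → 60 (each term is the sum of the two before it).
Third part: alternating steps +5, +9, +5, +9, …, so 13, 18, 27, 32, 41, 46, 55 → 60.
Fourth part goes -10, -8, -5, -1, 4, 10, 17 → 25 (differences are 2, 3, 4, … (increasing by 1 each time)).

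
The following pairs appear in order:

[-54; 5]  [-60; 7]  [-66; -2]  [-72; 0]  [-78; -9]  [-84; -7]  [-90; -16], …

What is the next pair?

For the first coordinate, −6 each step: -54, -60, -66, -72, -78, -84, -90 → -96.
Second coordinate: alternating steps +2, −9, +2, −9, …, so 5, 7, -2, 0, -9, -7, -16 → -14.
Putting it together: [-96; -14].

[-96; -14]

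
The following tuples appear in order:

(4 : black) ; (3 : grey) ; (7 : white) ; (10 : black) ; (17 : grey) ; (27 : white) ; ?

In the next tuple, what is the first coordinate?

First coordinate: 4, 3, 7, 10, 17, 27 → 44 (each term is the sum of the two before it).
Shade: black, grey, white, black, grey, white → black (repeats black → grey → white).

44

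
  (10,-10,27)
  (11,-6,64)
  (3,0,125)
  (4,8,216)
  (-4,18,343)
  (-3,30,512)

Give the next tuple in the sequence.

(-11,44,729)

First part: 10, 11, 3, 4, -4, -3 → -11 (alternating steps +1, −8, +1, −8, …).
For the second part, differences are 4, 6, 8, … (increasing by 2 each time): -10, -6, 0, 8, 18, 30 → 44.
Third part: 27, 64, 125, 216, 343, 512 → 729 (perfect cubes: 3³, 4³, 5³, …).
Combining the parts gives (-11,44,729).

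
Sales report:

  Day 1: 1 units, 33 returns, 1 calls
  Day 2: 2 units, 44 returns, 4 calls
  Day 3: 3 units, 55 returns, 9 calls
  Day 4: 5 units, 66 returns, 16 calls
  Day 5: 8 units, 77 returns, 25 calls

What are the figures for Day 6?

Units: 1, 2, 3, 5, 8 → 13 (each term is the sum of the two before it).
Returns: +11 each step, so 33, 44, 55, 66, 77 → 88.
Calls: perfect squares: 1², 2², 3², …, so 1, 4, 9, 16, 25 → 36.
Combining the parts gives 13 units, 88 returns, 36 calls.

13 units, 88 returns, 36 calls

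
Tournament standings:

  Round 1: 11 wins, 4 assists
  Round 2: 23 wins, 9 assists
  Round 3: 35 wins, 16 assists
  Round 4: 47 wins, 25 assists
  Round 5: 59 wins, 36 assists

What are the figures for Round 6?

71 wins, 49 assists

Wins: 11, 23, 35, 47, 59 → 71 (+12 each step).
Assists: perfect squares: 2², 3², 4², …; 4, 9, 16, 25, 36 → 49.
So the next line is 71 wins, 49 assists.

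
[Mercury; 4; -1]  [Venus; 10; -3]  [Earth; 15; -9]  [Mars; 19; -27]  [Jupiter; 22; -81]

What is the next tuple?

[Saturn; 24; -243]

Planet goes Mercury, Venus, Earth, Mars, Jupiter → Saturn (runs through the planets Mercury→Neptune).
Second entry: 4, 10, 15, 19, 22 → 24 (differences are 6, 5, 4, … (decreasing by 1 each time)).
Third entry: ×3 each step, so -1, -3, -9, -27, -81 → -243.
Putting it together: [Saturn; 24; -243].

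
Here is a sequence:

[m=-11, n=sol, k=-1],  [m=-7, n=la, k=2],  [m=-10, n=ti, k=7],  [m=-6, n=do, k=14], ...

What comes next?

[m=-9, n=re, k=23]

M: alternating steps +4, −3, +4, −3, …; -11, -7, -10, -6 → -9.
For the n, runs through the solfège scale do→ti: sol, la, ti, do → re.
K: differences are 3, 5, 7, … (increasing by 2 each time); -1, 2, 7, 14 → 23.
Putting it together: [m=-9, n=re, k=23].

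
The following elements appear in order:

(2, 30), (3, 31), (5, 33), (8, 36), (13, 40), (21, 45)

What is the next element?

(34, 51)

First part — each term is the sum of the two before it: 2, 3, 5, 8, 13, 21 → 34.
Second part: differences are 1, 2, 3, … (increasing by 1 each time); 30, 31, 33, 36, 40, 45 → 51.
Putting it together: (34, 51).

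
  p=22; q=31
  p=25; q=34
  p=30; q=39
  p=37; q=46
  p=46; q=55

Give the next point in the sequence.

p=57; q=66

P — differences are 3, 5, 7, … (increasing by 2 each time): 22, 25, 30, 37, 46 → 57.
Q goes 31, 34, 39, 46, 55 → 66 (always 9 more than the p).
Putting it together: p=57; q=66.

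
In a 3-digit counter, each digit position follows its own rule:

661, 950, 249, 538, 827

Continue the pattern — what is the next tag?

116

First digit — +3 each step, mod 10: 6, 9, 2, 5, 8 → 1.
Second digit goes 6, 5, 4, 3, 2 → 1 (−1 each step, mod 10).
Third digit: −1 each step, mod 10; 1, 0, 9, 8, 7 → 6.
Combining the parts gives 116.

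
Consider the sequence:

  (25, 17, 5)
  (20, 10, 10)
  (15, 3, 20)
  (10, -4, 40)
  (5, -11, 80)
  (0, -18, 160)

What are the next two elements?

First slot: −5 each step, so 25, 20, 15, 10, 5, 0 → -5 → -10.
Second slot — −7 each step: 17, 10, 3, -4, -11, -18 → -25 → -32.
Third slot: 5, 10, 20, 40, 80, 160 → 320 → 640 (×2 each step).
Putting the parts together: (-5, -25, 320) and then (-10, -32, 640).

(-5, -25, 320), (-10, -32, 640)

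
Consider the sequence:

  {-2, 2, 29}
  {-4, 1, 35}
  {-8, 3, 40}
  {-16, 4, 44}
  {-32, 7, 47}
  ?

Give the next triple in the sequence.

{-64, 11, 49}

First entry — ×2 each step: -2, -4, -8, -16, -32 → -64.
Second entry: each term is the sum of the two before it, so 2, 1, 3, 4, 7 → 11.
For the third entry, differences are 6, 5, 4, … (decreasing by 1 each time): 29, 35, 40, 44, 47 → 49.
So the next triple is {-64, 11, 49}.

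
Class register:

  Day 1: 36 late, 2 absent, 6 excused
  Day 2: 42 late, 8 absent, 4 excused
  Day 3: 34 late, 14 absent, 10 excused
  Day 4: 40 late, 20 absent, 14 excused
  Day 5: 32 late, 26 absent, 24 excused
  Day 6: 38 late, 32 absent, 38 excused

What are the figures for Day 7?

30 late, 38 absent, 62 excused

For the late, alternating steps +6, −8, +6, −8, …: 36, 42, 34, 40, 32, 38 → 30.
Absent: 2, 8, 14, 20, 26, 32 → 38 (+6 each step).
Excused — each term is the sum of the two before it: 6, 4, 10, 14, 24, 38 → 62.
Combining the parts gives 30 late, 38 absent, 62 excused.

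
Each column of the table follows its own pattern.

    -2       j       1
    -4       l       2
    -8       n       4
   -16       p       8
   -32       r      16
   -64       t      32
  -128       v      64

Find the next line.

-256  x  128

First component — ×2 each step: -2, -4, -8, -16, -32, -64, -128 → -256.
Letter: letters move forward 2 places in the alphabet; j, l, n, p, r, t, v → x.
For the third component, ×2 each step: 1, 2, 4, 8, 16, 32, 64 → 128.
Combining the parts gives -256  x  128.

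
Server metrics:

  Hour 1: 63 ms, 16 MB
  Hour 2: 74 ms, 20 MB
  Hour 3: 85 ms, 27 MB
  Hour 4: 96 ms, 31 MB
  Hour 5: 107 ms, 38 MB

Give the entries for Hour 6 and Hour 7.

Ms: 63, 74, 85, 96, 107 → 118 → 129 (+11 each step).
MB goes 16, 20, 27, 31, 38 → 42 → 49 (alternating steps +4, +7, +4, +7, …).
Putting the parts together: 118 ms, 42 MB and then 129 ms, 49 MB.

118 ms, 42 MB; 129 ms, 49 MB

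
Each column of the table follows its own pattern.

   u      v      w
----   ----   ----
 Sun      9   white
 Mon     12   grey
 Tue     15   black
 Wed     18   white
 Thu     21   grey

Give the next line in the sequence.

Fri  24  black

Column u goes Sun, Mon, Tue, Wed, Thu → Fri (runs through the weekdays Mon→Sun).
Column v: +3 each step, so 9, 12, 15, 18, 21 → 24.
Column w — repeats white → grey → black: white, grey, black, white, grey → black.
Putting it together: Fri  24  black.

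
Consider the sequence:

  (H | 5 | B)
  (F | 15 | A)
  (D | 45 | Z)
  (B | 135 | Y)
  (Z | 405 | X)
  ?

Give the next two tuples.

(X | 1215 | W), (V | 3645 | V)

First letter — letters move back 2 places in the alphabet, wrapping A→Z: H, F, D, B, Z → X → V.
Second part goes 5, 15, 45, 135, 405 → 1215 → 3645 (×3 each step).
Second letter — letters move back 1 place in the alphabet, wrapping A→Z: B, A, Z, Y, X → W → V.
Putting the parts together: (X | 1215 | W) and then (V | 3645 | V).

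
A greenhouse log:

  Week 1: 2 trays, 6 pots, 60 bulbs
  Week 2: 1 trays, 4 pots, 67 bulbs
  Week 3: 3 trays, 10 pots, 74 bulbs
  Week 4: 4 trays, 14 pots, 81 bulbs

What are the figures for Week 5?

7 trays, 24 pots, 88 bulbs

Trays goes 2, 1, 3, 4 → 7 (each term is the sum of the two before it).
Pots goes 6, 4, 10, 14 → 24 (each term is the sum of the two before it).
Bulbs — +7 each step: 60, 67, 74, 81 → 88.
So the next record is 7 trays, 24 pots, 88 bulbs.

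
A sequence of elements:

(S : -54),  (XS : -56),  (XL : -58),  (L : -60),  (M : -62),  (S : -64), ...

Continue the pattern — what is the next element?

Size: repeats S → XS → XL → L → M, so S, XS, XL, L, M, S → XS.
Second value: -54, -56, -58, -60, -62, -64 → -66 (−2 each step).
Combining the parts gives (XS : -66).

(XS : -66)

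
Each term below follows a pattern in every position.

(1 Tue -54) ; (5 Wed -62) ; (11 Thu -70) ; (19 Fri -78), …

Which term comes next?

First slot goes 1, 5, 11, 19 → 29 (differences are 4, 6, 8, … (increasing by 2 each time)).
For the day, runs through the weekdays Mon→Sun: Tue, Wed, Thu, Fri → Sat.
Third slot goes -54, -62, -70, -78 → -86 (−8 each step).
Combining the parts gives (29 Sat -86).

(29 Sat -86)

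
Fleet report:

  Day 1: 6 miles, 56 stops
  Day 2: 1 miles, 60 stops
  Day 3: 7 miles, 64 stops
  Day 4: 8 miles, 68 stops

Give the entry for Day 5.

15 miles, 72 stops

For the miles, each term is the sum of the two before it: 6, 1, 7, 8 → 15.
Stops: 56, 60, 64, 68 → 72 (+4 each step).
Combining the parts gives 15 miles, 72 stops.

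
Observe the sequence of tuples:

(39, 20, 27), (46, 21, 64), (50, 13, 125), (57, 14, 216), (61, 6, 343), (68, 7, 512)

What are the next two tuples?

(72, -1, 729), (79, 0, 1000)

First value: alternating steps +7, +4, +7, +4, …, so 39, 46, 50, 57, 61, 68 → 72 → 79.
Second value: alternating steps +1, −8, +1, −8, …; 20, 21, 13, 14, 6, 7 → -1 → 0.
Third value goes 27, 64, 125, 216, 343, 512 → 729 → 1000 (perfect cubes: 3³, 4³, 5³, …).
So the next two tuples are (72, -1, 729) and (79, 0, 1000).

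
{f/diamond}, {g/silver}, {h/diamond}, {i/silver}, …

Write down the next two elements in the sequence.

{j/diamond}, {k/silver}

Letter: letters move forward 1 place in the alphabet; f, g, h, i → j → k.
Rank: alternates diamond ↔ silver; diamond, silver, diamond, silver → diamond → silver.
So the next two elements are {j/diamond} and {k/silver}.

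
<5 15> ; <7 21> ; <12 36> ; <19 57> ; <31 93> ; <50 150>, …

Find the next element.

For the first component, each term is the sum of the two before it: 5, 7, 12, 19, 31, 50 → 81.
Second component: always 3 × the first component, so 15, 21, 36, 57, 93, 150 → 243.
Putting it together: <81 243>.

<81 243>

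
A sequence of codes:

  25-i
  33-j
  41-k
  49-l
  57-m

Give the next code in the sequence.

First component goes 25, 33, 41, 49, 57 → 65 (+8 each step).
Letter: i, j, k, l, m → n (letters move forward 1 place in the alphabet).
Combining the parts gives 65-n.

65-n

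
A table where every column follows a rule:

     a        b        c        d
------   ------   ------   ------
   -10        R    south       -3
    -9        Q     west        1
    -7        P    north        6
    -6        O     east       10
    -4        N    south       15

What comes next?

-3  M  west  19

Column a: alternating steps +1, +2, +1, +2, …, so -10, -9, -7, -6, -4 → -3.
Column b goes R, Q, P, O, N → M (letters move back 1 place in the alphabet).
Column c: south, west, north, east, south → west (repeats south → west → north → east).
Column d: alternating steps +4, +5, +4, +5, …, so -3, 1, 6, 10, 15 → 19.
So the next row is -3  M  west  19.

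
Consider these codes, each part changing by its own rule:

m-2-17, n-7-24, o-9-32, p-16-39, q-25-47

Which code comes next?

For the letter, letters move forward 1 place in the alphabet: m, n, o, p, q → r.
Second component — each term is the sum of the two before it: 2, 7, 9, 16, 25 → 41.
Third component — alternating steps +7, +8, +7, +8, …: 17, 24, 32, 39, 47 → 54.
Putting it together: r-41-54.

r-41-54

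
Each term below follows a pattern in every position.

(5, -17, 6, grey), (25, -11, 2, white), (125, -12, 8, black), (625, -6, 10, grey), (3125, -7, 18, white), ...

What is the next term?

(15625, -1, 28, black)

First part: 5, 25, 125, 625, 3125 → 15625 (×5 each step).
Second part: alternating steps +6, −1, +6, −1, …, so -17, -11, -12, -6, -7 → -1.
Third part: 6, 2, 8, 10, 18 → 28 (each term is the sum of the two before it).
Shade: repeats grey → white → black; grey, white, black, grey, white → black.
So the next term is (15625, -1, 28, black).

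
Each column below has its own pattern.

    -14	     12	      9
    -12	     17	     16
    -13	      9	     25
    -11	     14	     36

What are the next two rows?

-12  6  49; -10  11  64

First component: -14, -12, -13, -11 → -12 → -10 (alternating steps +2, −1, +2, −1, …).
Second component: alternating steps +5, −8, +5, −8, …, so 12, 17, 9, 14 → 6 → 11.
Third component: 9, 16, 25, 36 → 49 → 64 (perfect squares: 3², 4², 5², …).
Putting the parts together: -12  6  49 and then -10  11  64.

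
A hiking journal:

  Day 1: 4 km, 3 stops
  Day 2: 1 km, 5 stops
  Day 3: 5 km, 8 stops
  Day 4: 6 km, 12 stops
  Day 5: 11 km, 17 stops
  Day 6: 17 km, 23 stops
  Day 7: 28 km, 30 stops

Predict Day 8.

Km: each term is the sum of the two before it, so 4, 1, 5, 6, 11, 17, 28 → 45.
Stops — differences are 2, 3, 4, … (increasing by 1 each time): 3, 5, 8, 12, 17, 23, 30 → 38.
Putting it together: 45 km, 38 stops.

45 km, 38 stops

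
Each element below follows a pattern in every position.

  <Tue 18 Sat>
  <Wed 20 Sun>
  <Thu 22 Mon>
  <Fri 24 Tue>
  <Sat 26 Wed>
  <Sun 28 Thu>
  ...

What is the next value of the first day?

First day: Tue, Wed, Thu, Fri, Sat, Sun → Mon (runs through the weekdays Mon→Sun).
Second part — +2 each step: 18, 20, 22, 24, 26, 28 → 30.
Second day — runs through the weekdays Mon→Sun: Sat, Sun, Mon, Tue, Wed, Thu → Fri.

Mon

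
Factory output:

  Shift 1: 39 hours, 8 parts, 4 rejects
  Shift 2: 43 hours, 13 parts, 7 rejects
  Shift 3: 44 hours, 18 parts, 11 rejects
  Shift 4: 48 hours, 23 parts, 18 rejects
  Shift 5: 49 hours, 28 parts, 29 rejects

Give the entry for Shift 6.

53 hours, 33 parts, 47 rejects

Hours: alternating steps +4, +1, +4, +1, …; 39, 43, 44, 48, 49 → 53.
Parts: 8, 13, 18, 23, 28 → 33 (+5 each step).
For the rejects, each term is the sum of the two before it: 4, 7, 11, 18, 29 → 47.
Combining the parts gives 53 hours, 33 parts, 47 rejects.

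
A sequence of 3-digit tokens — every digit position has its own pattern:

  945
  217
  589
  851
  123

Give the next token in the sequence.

495

First digit: +3 each step, mod 10; 9, 2, 5, 8, 1 → 4.
Second digit: −3 each step, mod 10; 4, 1, 8, 5, 2 → 9.
Third digit: 5, 7, 9, 1, 3 → 5 (+2 each step, mod 10).
Combining the parts gives 495.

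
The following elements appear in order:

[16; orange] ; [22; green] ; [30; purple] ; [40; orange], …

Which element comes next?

[52; green]

First value: differences are 6, 8, 10, … (increasing by 2 each time), so 16, 22, 30, 40 → 52.
Colour — repeats orange → green → purple: orange, green, purple, orange → green.
Putting it together: [52; green].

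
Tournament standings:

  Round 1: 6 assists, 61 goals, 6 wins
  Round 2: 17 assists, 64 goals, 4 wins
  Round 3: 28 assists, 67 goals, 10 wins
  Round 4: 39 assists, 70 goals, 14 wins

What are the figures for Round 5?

50 assists, 73 goals, 24 wins

Assists: +11 each step; 6, 17, 28, 39 → 50.
Goals: 61, 64, 67, 70 → 73 (+3 each step).
Wins goes 6, 4, 10, 14 → 24 (each term is the sum of the two before it).
Combining the parts gives 50 assists, 73 goals, 24 wins.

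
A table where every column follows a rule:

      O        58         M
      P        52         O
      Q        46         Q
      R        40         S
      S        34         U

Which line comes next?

First letter: letters move forward 1 place in the alphabet; O, P, Q, R, S → T.
Second component: −6 each step, so 58, 52, 46, 40, 34 → 28.
Second letter: letters move forward 2 places in the alphabet; M, O, Q, S, U → W.
So the next line is T  28  W.

T  28  W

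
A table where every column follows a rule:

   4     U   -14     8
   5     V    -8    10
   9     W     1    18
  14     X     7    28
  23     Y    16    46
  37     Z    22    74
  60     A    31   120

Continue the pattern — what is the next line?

97  B  37  194

For the first component, each term is the sum of the two before it: 4, 5, 9, 14, 23, 37, 60 → 97.
Letter goes U, V, W, X, Y, Z, A → B (letters move forward 1 place in the alphabet, wrapping Z→A).
Third component: -14, -8, 1, 7, 16, 22, 31 → 37 (alternating steps +6, +9, +6, +9, …).
Fourth component: 8, 10, 18, 28, 46, 74, 120 → 194 (always 2 × the first component).
So the next line is 97  B  37  194.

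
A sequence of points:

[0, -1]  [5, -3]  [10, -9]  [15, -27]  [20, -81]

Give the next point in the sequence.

First part: +5 each step, so 0, 5, 10, 15, 20 → 25.
Second part: -1, -3, -9, -27, -81 → -243 (×3 each step).
So the next point is [25, -243].

[25, -243]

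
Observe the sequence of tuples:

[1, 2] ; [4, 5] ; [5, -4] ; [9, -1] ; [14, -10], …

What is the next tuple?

First part goes 1, 4, 5, 9, 14 → 23 (each term is the sum of the two before it).
Second part: alternating steps +3, −9, +3, −9, …, so 2, 5, -4, -1, -10 → -7.
So the next tuple is [23, -7].

[23, -7]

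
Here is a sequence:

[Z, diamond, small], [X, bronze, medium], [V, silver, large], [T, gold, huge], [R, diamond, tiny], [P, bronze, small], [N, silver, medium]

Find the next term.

[L, gold, large]

Letter — letters move back 2 places in the alphabet: Z, X, V, T, R, P, N → L.
Rank: diamond, bronze, silver, gold, diamond, bronze, silver → gold (repeats diamond → bronze → silver → gold).
Size: repeats small → medium → large → huge → tiny, so small, medium, large, huge, tiny, small, medium → large.
Putting it together: [L, gold, large].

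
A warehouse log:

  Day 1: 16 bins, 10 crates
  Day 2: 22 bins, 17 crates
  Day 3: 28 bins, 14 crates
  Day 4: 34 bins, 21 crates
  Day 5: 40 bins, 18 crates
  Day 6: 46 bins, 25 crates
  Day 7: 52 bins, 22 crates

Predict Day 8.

58 bins, 29 crates

Bins: +6 each step; 16, 22, 28, 34, 40, 46, 52 → 58.
Crates: alternating steps +7, −3, +7, −3, …; 10, 17, 14, 21, 18, 25, 22 → 29.
Putting it together: 58 bins, 29 crates.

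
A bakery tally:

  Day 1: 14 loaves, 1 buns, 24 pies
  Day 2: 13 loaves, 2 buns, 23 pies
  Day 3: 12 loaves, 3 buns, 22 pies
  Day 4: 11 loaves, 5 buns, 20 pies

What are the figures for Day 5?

10 loaves, 8 buns, 17 pies

Loaves: −1 each step, so 14, 13, 12, 11 → 10.
Buns goes 1, 2, 3, 5 → 8 (each term is the sum of the two before it).
Pies — together with the buns always sums to 25: 24, 23, 22, 20 → 17.
So the next record is 10 loaves, 8 buns, 17 pies.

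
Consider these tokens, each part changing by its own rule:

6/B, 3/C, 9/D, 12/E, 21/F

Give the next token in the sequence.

First component goes 6, 3, 9, 12, 21 → 33 (each term is the sum of the two before it).
Letter goes B, C, D, E, F → G (letters move forward 1 place in the alphabet).
Combining the parts gives 33/G.

33/G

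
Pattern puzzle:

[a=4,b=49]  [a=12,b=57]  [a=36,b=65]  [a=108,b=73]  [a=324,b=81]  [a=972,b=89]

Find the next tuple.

A goes 4, 12, 36, 108, 324, 972 → 2916 (×3 each step).
B: +8 each step, so 49, 57, 65, 73, 81, 89 → 97.
Combining the parts gives [a=2916,b=97].

[a=2916,b=97]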